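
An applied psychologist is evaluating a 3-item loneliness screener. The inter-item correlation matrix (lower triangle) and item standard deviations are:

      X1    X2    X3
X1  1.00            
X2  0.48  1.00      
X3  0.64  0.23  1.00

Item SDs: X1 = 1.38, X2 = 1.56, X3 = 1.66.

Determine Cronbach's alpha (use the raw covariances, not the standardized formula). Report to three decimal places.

Σσ²ᵢ = 1.38² + 1.56² + 1.66² = 7.0936
Covariances σ_ij = r_ij · s_i · s_j:
  σ(X1,X2) = 0.48 × 1.38 × 1.56 = 1.0333
  σ(X1,X3) = 0.64 × 1.38 × 1.66 = 1.4661
  σ(X2,X3) = 0.23 × 1.56 × 1.66 = 0.5956
σ²_T = Σσ²ᵢ + 2·Σσ_ij = 7.0936 + 2 × 3.0950 = 13.2836
α = (3/2)·(1 − 7.0936/13.2836) = 0.699

α = 0.699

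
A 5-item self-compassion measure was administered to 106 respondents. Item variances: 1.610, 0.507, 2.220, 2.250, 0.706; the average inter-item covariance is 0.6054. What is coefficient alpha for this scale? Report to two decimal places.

Σσᵢ² = 1.610 + 0.507 + 2.220 + 2.250 + 0.706 = 7.293
Sum of the 10 distinct covariances = 10 × 0.6054 = 6.0540
total variance = Σσᵢ² + 2·Σcov = 7.293 + 2 × 6.0540 = 19.4010
α = (5/4)·(1 − 7.293/19.4010) = 0.78

α = 0.78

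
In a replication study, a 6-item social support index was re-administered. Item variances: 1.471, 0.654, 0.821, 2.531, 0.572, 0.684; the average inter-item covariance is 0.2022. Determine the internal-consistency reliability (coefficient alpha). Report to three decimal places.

coefficient alpha = 0.569

ΣVar(i) = 1.471 + 0.654 + 0.821 + 2.531 + 0.572 + 0.684 = 6.733
Sum of the 15 distinct covariances = 15 × 0.2022 = 3.0330
total variance = ΣVar(i) + 2·Σcov = 6.733 + 2 × 3.0330 = 12.7990
α = (6/5)·(1 − 6.733/12.7990) = 0.569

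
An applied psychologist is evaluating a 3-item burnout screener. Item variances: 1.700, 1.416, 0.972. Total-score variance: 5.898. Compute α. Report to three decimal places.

α = 0.460

Σσ²ᵢ = 1.700 + 1.416 + 0.972 = 4.088
α = (k/(k−1))·(1 − Σσ²ᵢ/σ²_T) = (3/2)·(1 − 4.088/5.898) = 0.460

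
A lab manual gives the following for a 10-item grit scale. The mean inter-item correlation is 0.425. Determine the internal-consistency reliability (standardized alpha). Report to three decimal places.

Standardized α = k·r̄ / (1 + (k−1)·r̄) = 10 × 0.425 / (1 + 9 × 0.425)
  = 4.2500 / 4.8250 = 0.881

α = 0.881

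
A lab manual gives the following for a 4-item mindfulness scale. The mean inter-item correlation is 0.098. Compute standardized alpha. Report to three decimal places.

Standardized α = k·r̄ / (1 + (k−1)·r̄) = 4 × 0.098 / (1 + 3 × 0.098)
  = 0.3920 / 1.2940 = 0.303

standardized alpha = 0.303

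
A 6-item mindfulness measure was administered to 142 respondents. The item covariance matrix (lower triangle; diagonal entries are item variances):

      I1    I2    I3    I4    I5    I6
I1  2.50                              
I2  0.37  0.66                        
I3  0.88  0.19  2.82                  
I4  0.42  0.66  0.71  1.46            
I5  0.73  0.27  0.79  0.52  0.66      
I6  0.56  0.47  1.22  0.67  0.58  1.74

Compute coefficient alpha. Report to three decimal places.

ΣVar(i) = 2.50 + 0.66 + 2.82 + 1.46 + 0.66 + 1.74 = 9.84
Sum of off-diagonal covariances = 9.04
Var(T) = 9.84 + 2 × 9.04 = 27.92
α = (k/(k−1))·(1 − ΣVar(i)/Var(T)) = (6/5)·(1 − 9.84/27.92) = 0.777

α = 0.777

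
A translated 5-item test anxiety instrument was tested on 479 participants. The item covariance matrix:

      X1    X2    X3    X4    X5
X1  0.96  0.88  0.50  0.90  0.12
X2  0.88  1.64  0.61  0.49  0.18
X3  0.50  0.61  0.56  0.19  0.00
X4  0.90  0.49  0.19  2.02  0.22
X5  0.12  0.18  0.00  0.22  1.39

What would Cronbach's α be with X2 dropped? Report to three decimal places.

Cronbach's α = 0.586

Remaining items: X1, X3, X4, X5 (k = 4).
Σσ²ᵢ = 0.96 + 0.56 + 2.02 + 1.39 = 4.93
σ²_total = 4.93 + 2 × 1.93 = 8.79
α (item deleted) = (4/3)·(1 − 4.93/8.79) = 0.586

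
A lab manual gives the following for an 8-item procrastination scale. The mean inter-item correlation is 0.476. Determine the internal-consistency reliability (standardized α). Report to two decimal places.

α = 0.88

Standardized α = k·r̄ / (1 + (k−1)·r̄) = 8 × 0.476 / (1 + 7 × 0.476)
  = 3.8080 / 4.3320 = 0.88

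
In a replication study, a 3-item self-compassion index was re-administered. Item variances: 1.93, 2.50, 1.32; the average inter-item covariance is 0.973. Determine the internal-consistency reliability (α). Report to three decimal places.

α = 0.756

ΣVar(i) = 1.93 + 2.50 + 1.32 = 5.75
Sum of the 3 distinct covariances = 3 × 0.973 = 2.919
Var(T) = ΣVar(i) + 2·Σcov = 5.75 + 2 × 2.919 = 11.588
α = (3/2)·(1 − 5.75/11.588) = 0.756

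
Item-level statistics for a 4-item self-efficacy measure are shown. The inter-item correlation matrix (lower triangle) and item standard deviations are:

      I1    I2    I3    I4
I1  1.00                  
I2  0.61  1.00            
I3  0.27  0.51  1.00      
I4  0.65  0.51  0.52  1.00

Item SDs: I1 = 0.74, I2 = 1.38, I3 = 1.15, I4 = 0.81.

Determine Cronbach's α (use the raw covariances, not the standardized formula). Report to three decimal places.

Σσ²ᵢ = 0.74² + 1.38² + 1.15² + 0.81² = 4.4306
Covariances σ_ij = r_ij · s_i · s_j:
  σ(I1,I2) = 0.61 × 0.74 × 1.38 = 0.6229
  σ(I1,I3) = 0.27 × 0.74 × 1.15 = 0.2298
  σ(I1,I4) = 0.65 × 0.74 × 0.81 = 0.3896
  σ(I2,I3) = 0.51 × 1.38 × 1.15 = 0.8094
  σ(I2,I4) = 0.51 × 1.38 × 0.81 = 0.5701
  σ(I3,I4) = 0.52 × 1.15 × 0.81 = 0.4844
σ²_T = Σσ²ᵢ + 2·Σσ_ij = 4.4306 + 2 × 3.1062 = 10.6430
α = (4/3)·(1 − 4.4306/10.6430) = 0.778

Cronbach's α = 0.778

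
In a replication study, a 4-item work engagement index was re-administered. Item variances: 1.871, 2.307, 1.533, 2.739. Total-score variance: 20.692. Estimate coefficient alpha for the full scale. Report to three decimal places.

ΣVar(i) = 1.871 + 2.307 + 1.533 + 2.739 = 8.450
α = (k/(k−1))·(1 − ΣVar(i)/σ²_total) = (4/3)·(1 − 8.450/20.692) = 0.789

coefficient alpha = 0.789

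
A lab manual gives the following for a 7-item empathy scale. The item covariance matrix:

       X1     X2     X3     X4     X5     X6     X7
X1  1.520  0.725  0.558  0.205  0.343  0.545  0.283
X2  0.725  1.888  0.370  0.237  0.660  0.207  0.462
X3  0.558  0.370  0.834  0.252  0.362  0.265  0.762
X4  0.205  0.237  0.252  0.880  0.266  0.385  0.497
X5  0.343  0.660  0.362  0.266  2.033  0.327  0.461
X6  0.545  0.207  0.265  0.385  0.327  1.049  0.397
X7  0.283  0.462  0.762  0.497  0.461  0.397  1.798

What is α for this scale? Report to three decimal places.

Σσ²ᵢ = 1.520 + 1.888 + 0.834 + 0.880 + 2.033 + 1.049 + 1.798 = 10.002
Sum of off-diagonal covariances = 8.569
σ²_total = 10.002 + 2 × 8.569 = 27.140
α = (k/(k−1))·(1 − Σσ²ᵢ/σ²_total) = (7/6)·(1 − 10.002/27.140) = 0.737

α = 0.737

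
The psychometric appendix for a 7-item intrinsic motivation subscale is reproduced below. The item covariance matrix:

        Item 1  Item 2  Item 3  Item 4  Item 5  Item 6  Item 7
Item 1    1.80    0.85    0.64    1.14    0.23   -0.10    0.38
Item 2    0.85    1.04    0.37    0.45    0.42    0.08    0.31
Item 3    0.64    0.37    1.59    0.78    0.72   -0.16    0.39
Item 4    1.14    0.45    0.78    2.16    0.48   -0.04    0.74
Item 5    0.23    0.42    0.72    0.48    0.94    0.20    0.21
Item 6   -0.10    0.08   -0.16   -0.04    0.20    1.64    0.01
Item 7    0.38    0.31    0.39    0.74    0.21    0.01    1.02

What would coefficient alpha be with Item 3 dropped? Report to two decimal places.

α = 0.67

Remaining items: Item 1, Item 2, Item 4, Item 5, Item 6, Item 7 (k = 6).
Σσᵢ² = 1.80 + 1.04 + 2.16 + 0.94 + 1.64 + 1.02 = 8.60
total variance = 8.60 + 2 × 5.36 = 19.32
α (item deleted) = (6/5)·(1 − 8.60/19.32) = 0.67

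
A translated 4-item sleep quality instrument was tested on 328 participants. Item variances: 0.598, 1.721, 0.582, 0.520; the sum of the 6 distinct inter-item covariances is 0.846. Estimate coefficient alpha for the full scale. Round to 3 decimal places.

sum of item variances = 0.598 + 1.721 + 0.582 + 0.520 = 3.421
Sum of distinct covariances = 0.846
σ²_T = sum of item variances + 2·Σcov = 3.421 + 2 × 0.846 = 5.113
α = (4/3)·(1 − 3.421/5.113) = 0.441

α = 0.441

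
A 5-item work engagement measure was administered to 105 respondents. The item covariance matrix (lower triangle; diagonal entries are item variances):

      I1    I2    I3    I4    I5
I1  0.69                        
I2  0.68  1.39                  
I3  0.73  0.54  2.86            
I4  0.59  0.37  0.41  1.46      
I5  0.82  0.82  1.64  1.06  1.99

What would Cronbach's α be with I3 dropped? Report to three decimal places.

α = 0.814

Remaining items: I1, I2, I4, I5 (k = 4).
Σσᵢ² = 0.69 + 1.39 + 1.46 + 1.99 = 5.53
total variance = 5.53 + 2 × 4.34 = 14.21
α (item deleted) = (4/3)·(1 − 5.53/14.21) = 0.814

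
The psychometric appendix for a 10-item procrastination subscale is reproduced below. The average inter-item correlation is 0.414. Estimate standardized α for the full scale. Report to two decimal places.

Standardized α = k·r̄ / (1 + (k−1)·r̄) = 10 × 0.414 / (1 + 9 × 0.414)
  = 4.1400 / 4.7260 = 0.88

α = 0.88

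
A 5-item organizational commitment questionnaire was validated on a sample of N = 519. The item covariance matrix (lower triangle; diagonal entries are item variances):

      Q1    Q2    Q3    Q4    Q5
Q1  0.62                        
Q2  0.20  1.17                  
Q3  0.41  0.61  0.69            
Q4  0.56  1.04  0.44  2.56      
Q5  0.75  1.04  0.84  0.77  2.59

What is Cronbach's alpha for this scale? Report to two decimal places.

Cronbach's alpha = 0.79

sum of item variances = 0.62 + 1.17 + 0.69 + 2.56 + 2.59 = 7.63
Sum of off-diagonal covariances = 6.66
σ²_total = 7.63 + 2 × 6.66 = 20.95
α = (k/(k−1))·(1 − sum of item variances/σ²_total) = (5/4)·(1 − 7.63/20.95) = 0.79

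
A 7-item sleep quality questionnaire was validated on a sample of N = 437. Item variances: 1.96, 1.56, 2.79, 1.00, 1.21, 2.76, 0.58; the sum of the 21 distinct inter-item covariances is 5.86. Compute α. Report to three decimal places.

α = 0.580

sum of item variances = 1.96 + 1.56 + 2.79 + 1.00 + 1.21 + 2.76 + 0.58 = 11.86
Sum of distinct covariances = 5.86
total variance = sum of item variances + 2·Σcov = 11.86 + 2 × 5.86 = 23.58
α = (7/6)·(1 − 11.86/23.58) = 0.580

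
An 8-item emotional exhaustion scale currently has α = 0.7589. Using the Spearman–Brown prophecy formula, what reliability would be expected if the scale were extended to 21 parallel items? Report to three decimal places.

predicted reliability = 0.892

Length factor m = 21/8 = 2.6250
α' = m·α / (1 + (m−1)·α)
   = 21/8 × 0.7589 / (1 + (21/8 − 1) × 0.7589)
   = 1.9921 / 2.2332 = 0.892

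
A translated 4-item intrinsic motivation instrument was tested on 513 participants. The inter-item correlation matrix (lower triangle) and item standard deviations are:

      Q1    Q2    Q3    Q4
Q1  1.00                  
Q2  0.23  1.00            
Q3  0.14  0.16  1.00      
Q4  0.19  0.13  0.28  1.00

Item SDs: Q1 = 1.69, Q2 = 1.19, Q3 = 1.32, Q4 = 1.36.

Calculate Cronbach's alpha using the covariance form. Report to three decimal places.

Σσ²ᵢ = 1.69² + 1.19² + 1.32² + 1.36² = 7.8642
Covariances σ_ij = r_ij · s_i · s_j:
  σ(Q1,Q2) = 0.23 × 1.69 × 1.19 = 0.4626
  σ(Q1,Q3) = 0.14 × 1.69 × 1.32 = 0.3123
  σ(Q1,Q4) = 0.19 × 1.69 × 1.36 = 0.4367
  σ(Q2,Q3) = 0.16 × 1.19 × 1.32 = 0.2513
  σ(Q2,Q4) = 0.13 × 1.19 × 1.36 = 0.2104
  σ(Q3,Q4) = 0.28 × 1.32 × 1.36 = 0.5027
σ²_T = Σσ²ᵢ + 2·Σσ_ij = 7.8642 + 2 × 2.1760 = 12.2162
α = (4/3)·(1 − 7.8642/12.2162) = 0.475

Cronbach's alpha = 0.475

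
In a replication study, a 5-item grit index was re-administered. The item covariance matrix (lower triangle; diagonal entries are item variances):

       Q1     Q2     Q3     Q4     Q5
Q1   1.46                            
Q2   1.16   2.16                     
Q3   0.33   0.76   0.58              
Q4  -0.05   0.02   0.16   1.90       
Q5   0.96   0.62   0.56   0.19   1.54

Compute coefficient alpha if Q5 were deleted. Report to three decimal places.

Remaining items: Q1, Q2, Q3, Q4 (k = 4).
ΣVar(i) = 1.46 + 2.16 + 0.58 + 1.90 = 6.10
Var(T) = 6.10 + 2 × 2.38 = 10.86
α (item deleted) = (4/3)·(1 − 6.10/10.86) = 0.584

α = 0.584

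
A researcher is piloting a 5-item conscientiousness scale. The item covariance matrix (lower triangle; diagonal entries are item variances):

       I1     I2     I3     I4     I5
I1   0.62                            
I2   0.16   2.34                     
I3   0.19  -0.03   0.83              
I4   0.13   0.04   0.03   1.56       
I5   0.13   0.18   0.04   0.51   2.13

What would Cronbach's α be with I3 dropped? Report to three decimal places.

Remaining items: I1, I2, I4, I5 (k = 4).
sum of item variances = 0.62 + 2.34 + 1.56 + 2.13 = 6.65
σ²_total = 6.65 + 2 × 1.15 = 8.95
α (item deleted) = (4/3)·(1 − 6.65/8.95) = 0.343

Cronbach's α = 0.343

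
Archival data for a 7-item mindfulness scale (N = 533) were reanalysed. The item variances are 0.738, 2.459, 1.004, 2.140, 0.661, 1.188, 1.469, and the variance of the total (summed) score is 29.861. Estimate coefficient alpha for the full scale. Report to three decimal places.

Σσᵢ² = 0.738 + 2.459 + 1.004 + 2.140 + 0.661 + 1.188 + 1.469 = 9.659
α = (k/(k−1))·(1 − Σσᵢ²/Var(T)) = (7/6)·(1 − 9.659/29.861) = 0.789

α = 0.789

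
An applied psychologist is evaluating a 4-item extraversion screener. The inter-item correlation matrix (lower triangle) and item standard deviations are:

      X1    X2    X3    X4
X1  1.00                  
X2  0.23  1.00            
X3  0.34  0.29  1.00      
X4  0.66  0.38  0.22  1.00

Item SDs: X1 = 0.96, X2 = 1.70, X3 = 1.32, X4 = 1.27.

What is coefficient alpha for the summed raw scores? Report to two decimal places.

coefficient alpha = 0.65

Σσ²ᵢ = 0.96² + 1.70² + 1.32² + 1.27² = 7.1669
Covariances σ_ij = r_ij · s_i · s_j:
  σ(X1,X2) = 0.23 × 0.96 × 1.70 = 0.3754
  σ(X1,X3) = 0.34 × 0.96 × 1.32 = 0.4308
  σ(X1,X4) = 0.66 × 0.96 × 1.27 = 0.8047
  σ(X2,X3) = 0.29 × 1.70 × 1.32 = 0.6508
  σ(X2,X4) = 0.38 × 1.70 × 1.27 = 0.8204
  σ(X3,X4) = 0.22 × 1.32 × 1.27 = 0.3688
σ²_T = Σσ²ᵢ + 2·Σσ_ij = 7.1669 + 2 × 3.4509 = 14.0687
α = (4/3)·(1 − 7.1669/14.0687) = 0.65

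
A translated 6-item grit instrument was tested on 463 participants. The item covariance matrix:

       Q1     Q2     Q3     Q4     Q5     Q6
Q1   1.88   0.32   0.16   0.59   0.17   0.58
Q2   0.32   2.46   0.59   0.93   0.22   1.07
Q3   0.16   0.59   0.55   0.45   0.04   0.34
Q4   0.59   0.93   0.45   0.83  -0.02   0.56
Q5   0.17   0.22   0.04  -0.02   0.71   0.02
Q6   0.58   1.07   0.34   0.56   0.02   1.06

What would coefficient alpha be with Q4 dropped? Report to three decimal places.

Remaining items: Q1, Q2, Q3, Q5, Q6 (k = 5).
sum of item variances = 1.88 + 2.46 + 0.55 + 0.71 + 1.06 = 6.66
σ²_total = 6.66 + 2 × 3.51 = 13.68
α (item deleted) = (5/4)·(1 − 6.66/13.68) = 0.641

α = 0.641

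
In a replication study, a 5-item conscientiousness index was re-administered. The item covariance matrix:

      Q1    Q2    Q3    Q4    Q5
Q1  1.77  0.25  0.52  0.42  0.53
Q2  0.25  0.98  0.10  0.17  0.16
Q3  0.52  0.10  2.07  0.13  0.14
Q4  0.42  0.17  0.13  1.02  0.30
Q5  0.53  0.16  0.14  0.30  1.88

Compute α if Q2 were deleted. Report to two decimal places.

α = 0.50

Remaining items: Q1, Q3, Q4, Q5 (k = 4).
sum of item variances = 1.77 + 2.07 + 1.02 + 1.88 = 6.74
σ²_total = 6.74 + 2 × 2.04 = 10.82
α (item deleted) = (4/3)·(1 − 6.74/10.82) = 0.50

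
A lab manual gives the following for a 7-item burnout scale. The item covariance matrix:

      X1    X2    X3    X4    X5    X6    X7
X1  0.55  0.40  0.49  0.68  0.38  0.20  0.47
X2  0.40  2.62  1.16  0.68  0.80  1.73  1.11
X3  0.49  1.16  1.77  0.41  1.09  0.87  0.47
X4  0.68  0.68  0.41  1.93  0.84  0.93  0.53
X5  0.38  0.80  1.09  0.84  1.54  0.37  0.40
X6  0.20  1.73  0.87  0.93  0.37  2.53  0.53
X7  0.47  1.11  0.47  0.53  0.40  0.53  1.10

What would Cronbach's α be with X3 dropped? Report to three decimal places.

Remaining items: X1, X2, X4, X5, X6, X7 (k = 6).
sum of item variances = 0.55 + 2.62 + 1.93 + 1.54 + 2.53 + 1.10 = 10.27
Var(T) = 10.27 + 2 × 10.05 = 30.37
α (item deleted) = (6/5)·(1 − 10.27/30.37) = 0.794

α = 0.794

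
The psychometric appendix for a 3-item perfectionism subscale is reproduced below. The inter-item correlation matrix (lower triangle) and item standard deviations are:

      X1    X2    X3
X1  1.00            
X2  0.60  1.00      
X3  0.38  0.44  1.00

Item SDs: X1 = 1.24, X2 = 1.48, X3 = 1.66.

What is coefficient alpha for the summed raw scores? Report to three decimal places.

Σσ²ᵢ = 1.24² + 1.48² + 1.66² = 6.4836
Covariances σ_ij = r_ij · s_i · s_j:
  σ(X1,X2) = 0.60 × 1.24 × 1.48 = 1.1011
  σ(X1,X3) = 0.38 × 1.24 × 1.66 = 0.7822
  σ(X2,X3) = 0.44 × 1.48 × 1.66 = 1.0810
σ²_T = Σσ²ᵢ + 2·Σσ_ij = 6.4836 + 2 × 2.9643 = 12.4122
α = (3/2)·(1 − 6.4836/12.4122) = 0.716

coefficient alpha = 0.716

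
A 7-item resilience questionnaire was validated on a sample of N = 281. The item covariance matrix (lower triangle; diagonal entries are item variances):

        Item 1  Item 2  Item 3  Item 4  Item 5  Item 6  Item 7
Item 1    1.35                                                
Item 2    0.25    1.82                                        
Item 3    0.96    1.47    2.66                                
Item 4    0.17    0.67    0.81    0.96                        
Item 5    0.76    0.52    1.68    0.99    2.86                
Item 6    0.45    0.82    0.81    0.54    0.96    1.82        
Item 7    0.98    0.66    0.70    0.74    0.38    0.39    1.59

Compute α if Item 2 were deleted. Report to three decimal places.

Remaining items: Item 1, Item 3, Item 4, Item 5, Item 6, Item 7 (k = 6).
Σσᵢ² = 1.35 + 2.66 + 0.96 + 2.86 + 1.82 + 1.59 = 11.24
Var(T) = 11.24 + 2 × 11.32 = 33.88
α (item deleted) = (6/5)·(1 − 11.24/33.88) = 0.802

α = 0.802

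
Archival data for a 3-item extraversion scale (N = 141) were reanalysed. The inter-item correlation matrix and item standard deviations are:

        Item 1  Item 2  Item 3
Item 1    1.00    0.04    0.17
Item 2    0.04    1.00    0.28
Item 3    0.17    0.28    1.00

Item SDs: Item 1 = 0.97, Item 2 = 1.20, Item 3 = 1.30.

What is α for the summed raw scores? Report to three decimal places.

α = 0.383

Σσ²ᵢ = 0.97² + 1.20² + 1.30² = 4.0709
Covariances σ_ij = r_ij · s_i · s_j:
  σ(Item 1,Item 2) = 0.04 × 0.97 × 1.20 = 0.0466
  σ(Item 1,Item 3) = 0.17 × 0.97 × 1.30 = 0.2144
  σ(Item 2,Item 3) = 0.28 × 1.20 × 1.30 = 0.4368
σ²_T = Σσ²ᵢ + 2·Σσ_ij = 4.0709 + 2 × 0.6978 = 5.4665
α = (3/2)·(1 − 4.0709/5.4665) = 0.383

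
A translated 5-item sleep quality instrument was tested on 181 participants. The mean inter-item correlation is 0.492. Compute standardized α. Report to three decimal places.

Standardized α = k·r̄ / (1 + (k−1)·r̄) = 5 × 0.492 / (1 + 4 × 0.492)
  = 2.4600 / 2.9680 = 0.829

α = 0.829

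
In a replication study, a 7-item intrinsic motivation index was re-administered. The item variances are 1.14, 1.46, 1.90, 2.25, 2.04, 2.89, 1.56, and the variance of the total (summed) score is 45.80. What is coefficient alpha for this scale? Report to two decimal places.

ΣVar(i) = 1.14 + 1.46 + 1.90 + 2.25 + 2.04 + 2.89 + 1.56 = 13.24
α = (k/(k−1))·(1 − ΣVar(i)/σ²_T) = (7/6)·(1 − 13.24/45.80) = 0.83

α = 0.83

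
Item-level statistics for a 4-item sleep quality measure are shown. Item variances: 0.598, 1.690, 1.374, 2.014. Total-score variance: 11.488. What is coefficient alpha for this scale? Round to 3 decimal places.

coefficient alpha = 0.675

sum of item variances = 0.598 + 1.690 + 1.374 + 2.014 = 5.676
α = (k/(k−1))·(1 − sum of item variances/σ²_T) = (4/3)·(1 − 5.676/11.488) = 0.675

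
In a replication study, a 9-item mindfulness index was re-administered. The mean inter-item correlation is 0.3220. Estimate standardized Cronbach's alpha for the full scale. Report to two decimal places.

Standardized α = k·r̄ / (1 + (k−1)·r̄) = 9 × 0.3220 / (1 + 8 × 0.3220)
  = 2.8980 / 3.5760 = 0.81

standardized Cronbach's alpha = 0.81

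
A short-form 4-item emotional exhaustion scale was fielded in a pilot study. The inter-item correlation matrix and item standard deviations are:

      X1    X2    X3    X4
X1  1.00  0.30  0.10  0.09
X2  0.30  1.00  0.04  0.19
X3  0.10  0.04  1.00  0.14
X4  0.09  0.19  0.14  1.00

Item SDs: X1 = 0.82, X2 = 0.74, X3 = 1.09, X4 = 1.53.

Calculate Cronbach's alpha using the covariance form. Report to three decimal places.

α = 0.356

Σσ²ᵢ = 0.82² + 0.74² + 1.09² + 1.53² = 4.7490
Covariances σ_ij = r_ij · s_i · s_j:
  σ(X1,X2) = 0.30 × 0.82 × 0.74 = 0.1820
  σ(X1,X3) = 0.10 × 0.82 × 1.09 = 0.0894
  σ(X1,X4) = 0.09 × 0.82 × 1.53 = 0.1129
  σ(X2,X3) = 0.04 × 0.74 × 1.09 = 0.0323
  σ(X2,X4) = 0.19 × 0.74 × 1.53 = 0.2151
  σ(X3,X4) = 0.14 × 1.09 × 1.53 = 0.2335
σ²_T = Σσ²ᵢ + 2·Σσ_ij = 4.7490 + 2 × 0.8652 = 6.4794
α = (4/3)·(1 − 4.7490/6.4794) = 0.356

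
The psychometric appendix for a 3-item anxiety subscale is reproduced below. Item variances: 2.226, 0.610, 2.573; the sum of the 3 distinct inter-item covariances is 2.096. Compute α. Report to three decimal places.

Σσᵢ² = 2.226 + 0.610 + 2.573 = 5.409
Sum of distinct covariances = 2.096
Var(T) = Σσᵢ² + 2·Σcov = 5.409 + 2 × 2.096 = 9.601
α = (3/2)·(1 − 5.409/9.601) = 0.655

α = 0.655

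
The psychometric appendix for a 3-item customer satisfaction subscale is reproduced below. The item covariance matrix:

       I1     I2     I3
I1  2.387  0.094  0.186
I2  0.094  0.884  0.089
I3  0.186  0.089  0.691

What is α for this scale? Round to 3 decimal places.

α = 0.236

Σσᵢ² = 2.387 + 0.884 + 0.691 = 3.962
Sum of off-diagonal covariances = 0.369
σ²_total = 3.962 + 2 × 0.369 = 4.700
α = (k/(k−1))·(1 − Σσᵢ²/σ²_total) = (3/2)·(1 − 3.962/4.700) = 0.236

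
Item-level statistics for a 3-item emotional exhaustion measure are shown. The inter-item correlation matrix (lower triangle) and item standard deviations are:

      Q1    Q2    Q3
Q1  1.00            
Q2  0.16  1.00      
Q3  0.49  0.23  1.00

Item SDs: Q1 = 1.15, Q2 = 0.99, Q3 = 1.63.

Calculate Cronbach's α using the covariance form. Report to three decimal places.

Σσ²ᵢ = 1.15² + 0.99² + 1.63² = 4.9595
Covariances σ_ij = r_ij · s_i · s_j:
  σ(Q1,Q2) = 0.16 × 1.15 × 0.99 = 0.1822
  σ(Q1,Q3) = 0.49 × 1.15 × 1.63 = 0.9185
  σ(Q2,Q3) = 0.23 × 0.99 × 1.63 = 0.3712
σ²_T = Σσ²ᵢ + 2·Σσ_ij = 4.9595 + 2 × 1.4719 = 7.9033
α = (3/2)·(1 − 4.9595/7.9033) = 0.559

α = 0.559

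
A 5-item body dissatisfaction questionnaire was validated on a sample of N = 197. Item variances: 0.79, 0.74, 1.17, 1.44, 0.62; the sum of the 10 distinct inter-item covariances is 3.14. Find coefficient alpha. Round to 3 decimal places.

coefficient alpha = 0.711

Σσᵢ² = 0.79 + 0.74 + 1.17 + 1.44 + 0.62 = 4.76
Sum of distinct covariances = 3.14
σ²_T = Σσᵢ² + 2·Σcov = 4.76 + 2 × 3.14 = 11.04
α = (5/4)·(1 − 4.76/11.04) = 0.711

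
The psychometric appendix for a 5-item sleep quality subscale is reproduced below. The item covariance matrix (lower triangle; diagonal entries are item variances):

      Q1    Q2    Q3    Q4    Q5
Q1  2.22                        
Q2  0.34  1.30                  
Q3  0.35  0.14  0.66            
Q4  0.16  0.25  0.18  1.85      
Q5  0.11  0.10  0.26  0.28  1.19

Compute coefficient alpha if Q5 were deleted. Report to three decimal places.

α = 0.427

Remaining items: Q1, Q2, Q3, Q4 (k = 4).
Σσ²ᵢ = 2.22 + 1.30 + 0.66 + 1.85 = 6.03
total variance = 6.03 + 2 × 1.42 = 8.87
α (item deleted) = (4/3)·(1 − 6.03/8.87) = 0.427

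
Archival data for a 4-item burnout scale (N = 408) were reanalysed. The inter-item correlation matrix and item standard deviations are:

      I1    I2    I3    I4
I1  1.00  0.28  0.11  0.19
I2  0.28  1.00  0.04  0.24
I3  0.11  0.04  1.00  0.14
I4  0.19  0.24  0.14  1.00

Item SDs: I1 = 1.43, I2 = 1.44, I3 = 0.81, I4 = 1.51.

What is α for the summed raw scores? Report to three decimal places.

α = 0.459

Σσ²ᵢ = 1.43² + 1.44² + 0.81² + 1.51² = 7.0547
Covariances σ_ij = r_ij · s_i · s_j:
  σ(I1,I2) = 0.28 × 1.43 × 1.44 = 0.5766
  σ(I1,I3) = 0.11 × 1.43 × 0.81 = 0.1274
  σ(I1,I4) = 0.19 × 1.43 × 1.51 = 0.4103
  σ(I2,I3) = 0.04 × 1.44 × 0.81 = 0.0467
  σ(I2,I4) = 0.24 × 1.44 × 1.51 = 0.5219
  σ(I3,I4) = 0.14 × 0.81 × 1.51 = 0.1712
σ²_T = Σσ²ᵢ + 2·Σσ_ij = 7.0547 + 2 × 1.8541 = 10.7629
α = (4/3)·(1 − 7.0547/10.7629) = 0.459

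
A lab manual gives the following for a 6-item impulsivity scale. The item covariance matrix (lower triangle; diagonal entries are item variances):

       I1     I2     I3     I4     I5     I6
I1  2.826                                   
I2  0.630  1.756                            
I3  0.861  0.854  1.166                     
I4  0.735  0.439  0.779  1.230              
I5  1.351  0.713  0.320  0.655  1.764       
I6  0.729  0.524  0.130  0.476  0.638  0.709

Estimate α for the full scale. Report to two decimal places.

α = 0.81

Σσᵢ² = 2.826 + 1.756 + 1.166 + 1.230 + 1.764 + 0.709 = 9.451
Σ_{i<j} σ_ij = 9.834
σ²_total = 9.451 + 2 × 9.834 = 29.119
α = (k/(k−1))·(1 − Σσᵢ²/σ²_total) = (6/5)·(1 − 9.451/29.119) = 0.81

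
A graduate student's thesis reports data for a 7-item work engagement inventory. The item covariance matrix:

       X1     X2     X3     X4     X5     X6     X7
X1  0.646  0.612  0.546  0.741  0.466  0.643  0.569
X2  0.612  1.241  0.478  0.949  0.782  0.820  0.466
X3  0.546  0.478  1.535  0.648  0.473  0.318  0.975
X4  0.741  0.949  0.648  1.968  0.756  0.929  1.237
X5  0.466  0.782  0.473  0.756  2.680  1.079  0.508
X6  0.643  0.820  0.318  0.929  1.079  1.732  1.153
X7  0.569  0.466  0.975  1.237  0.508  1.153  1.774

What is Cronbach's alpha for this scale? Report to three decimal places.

α = 0.844

Σσᵢ² = 0.646 + 1.241 + 1.535 + 1.968 + 2.680 + 1.732 + 1.774 = 11.576
Sum of off-diagonal covariances = 15.148
σ²_total = 11.576 + 2 × 15.148 = 41.872
α = (k/(k−1))·(1 − Σσᵢ²/σ²_total) = (7/6)·(1 − 11.576/41.872) = 0.844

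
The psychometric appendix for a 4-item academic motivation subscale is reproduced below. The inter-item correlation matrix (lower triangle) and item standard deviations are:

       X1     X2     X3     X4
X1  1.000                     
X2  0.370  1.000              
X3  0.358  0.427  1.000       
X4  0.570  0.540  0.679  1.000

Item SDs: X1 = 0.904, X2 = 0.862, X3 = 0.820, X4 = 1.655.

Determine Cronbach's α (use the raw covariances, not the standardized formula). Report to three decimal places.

α = 0.770

Σσ²ᵢ = 0.904² + 0.862² + 0.820² + 1.655² = 4.9717
Covariances σ_ij = r_ij · s_i · s_j:
  σ(X1,X2) = 0.370 × 0.904 × 0.862 = 0.2883
  σ(X1,X3) = 0.358 × 0.904 × 0.820 = 0.2654
  σ(X1,X4) = 0.570 × 0.904 × 1.655 = 0.8528
  σ(X2,X3) = 0.427 × 0.862 × 0.820 = 0.3018
  σ(X2,X4) = 0.540 × 0.862 × 1.655 = 0.7704
  σ(X3,X4) = 0.679 × 0.820 × 1.655 = 0.9215
σ²_T = Σσ²ᵢ + 2·Σσ_ij = 4.9717 + 2 × 3.4002 = 11.7721
α = (4/3)·(1 − 4.9717/11.7721) = 0.770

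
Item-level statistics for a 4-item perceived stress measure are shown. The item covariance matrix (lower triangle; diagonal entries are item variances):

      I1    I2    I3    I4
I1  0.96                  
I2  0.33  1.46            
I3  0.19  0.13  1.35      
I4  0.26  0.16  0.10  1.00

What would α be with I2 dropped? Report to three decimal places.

α = 0.374

Remaining items: I1, I3, I4 (k = 3).
sum of item variances = 0.96 + 1.35 + 1.00 = 3.31
σ²_T = 3.31 + 2 × 0.55 = 4.41
α (item deleted) = (3/2)·(1 − 3.31/4.41) = 0.374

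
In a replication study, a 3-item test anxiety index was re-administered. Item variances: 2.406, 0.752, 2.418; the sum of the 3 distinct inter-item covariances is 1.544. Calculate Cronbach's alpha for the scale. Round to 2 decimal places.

Cronbach's alpha = 0.53

Σσᵢ² = 2.406 + 0.752 + 2.418 = 5.576
Sum of distinct covariances = 1.544
σ²_T = Σσᵢ² + 2·Σcov = 5.576 + 2 × 1.544 = 8.664
α = (3/2)·(1 − 5.576/8.664) = 0.53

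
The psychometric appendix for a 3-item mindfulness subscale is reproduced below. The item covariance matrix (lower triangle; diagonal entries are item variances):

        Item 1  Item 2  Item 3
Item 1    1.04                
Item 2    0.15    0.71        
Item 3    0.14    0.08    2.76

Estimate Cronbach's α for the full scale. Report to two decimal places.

α = 0.21

sum of item variances = 1.04 + 0.71 + 2.76 = 4.51
Sum of off-diagonal covariances = 0.37
σ²_T = 4.51 + 2 × 0.37 = 5.25
α = (k/(k−1))·(1 − sum of item variances/σ²_T) = (3/2)·(1 − 4.51/5.25) = 0.21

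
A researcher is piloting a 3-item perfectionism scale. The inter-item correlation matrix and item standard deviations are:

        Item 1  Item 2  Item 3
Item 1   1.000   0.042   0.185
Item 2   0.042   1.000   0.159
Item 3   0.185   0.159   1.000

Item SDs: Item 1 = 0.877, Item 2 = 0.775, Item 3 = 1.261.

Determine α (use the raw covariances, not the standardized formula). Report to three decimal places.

Σσ²ᵢ = 0.877² + 0.775² + 1.261² = 2.9599
Covariances σ_ij = r_ij · s_i · s_j:
  σ(Item 1,Item 2) = 0.042 × 0.877 × 0.775 = 0.0285
  σ(Item 1,Item 3) = 0.185 × 0.877 × 1.261 = 0.2046
  σ(Item 2,Item 3) = 0.159 × 0.775 × 1.261 = 0.1554
σ²_T = Σσ²ᵢ + 2·Σσ_ij = 2.9599 + 2 × 0.3885 = 3.7369
α = (3/2)·(1 − 2.9599/3.7369) = 0.312

α = 0.312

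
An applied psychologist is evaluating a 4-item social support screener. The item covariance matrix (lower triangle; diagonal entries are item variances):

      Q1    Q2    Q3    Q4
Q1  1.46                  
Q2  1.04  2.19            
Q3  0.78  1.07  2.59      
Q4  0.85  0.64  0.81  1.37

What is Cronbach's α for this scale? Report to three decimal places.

α = 0.769

Σσ²ᵢ = 1.46 + 2.19 + 2.59 + 1.37 = 7.61
Σ_{i<j} σ_ij = 5.19
Var(T) = 7.61 + 2 × 5.19 = 17.99
α = (k/(k−1))·(1 − Σσ²ᵢ/Var(T)) = (4/3)·(1 − 7.61/17.99) = 0.769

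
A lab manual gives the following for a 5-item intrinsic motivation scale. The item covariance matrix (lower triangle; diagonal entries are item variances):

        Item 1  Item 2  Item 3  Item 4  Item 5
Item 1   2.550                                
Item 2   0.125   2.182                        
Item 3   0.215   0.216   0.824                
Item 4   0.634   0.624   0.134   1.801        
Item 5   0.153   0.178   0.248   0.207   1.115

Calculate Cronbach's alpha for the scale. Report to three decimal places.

Σσᵢ² = 2.550 + 2.182 + 0.824 + 1.801 + 1.115 = 8.472
Σ_{i<j} σ_ij = 2.734
Var(T) = 8.472 + 2 × 2.734 = 13.940
α = (k/(k−1))·(1 − Σσᵢ²/Var(T)) = (5/4)·(1 − 8.472/13.940) = 0.490

α = 0.490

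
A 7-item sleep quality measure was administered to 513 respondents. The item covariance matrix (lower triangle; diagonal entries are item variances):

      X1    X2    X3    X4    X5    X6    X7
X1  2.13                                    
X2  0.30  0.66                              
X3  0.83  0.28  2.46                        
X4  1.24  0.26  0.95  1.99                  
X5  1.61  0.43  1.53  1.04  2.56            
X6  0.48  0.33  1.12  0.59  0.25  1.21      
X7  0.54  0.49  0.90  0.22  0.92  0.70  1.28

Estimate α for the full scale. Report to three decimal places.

α = 0.828

sum of item variances = 2.13 + 0.66 + 2.46 + 1.99 + 2.56 + 1.21 + 1.28 = 12.29
Sum of the distinct covariances = 15.01
σ²_T = 12.29 + 2 × 15.01 = 42.31
α = (k/(k−1))·(1 − sum of item variances/σ²_T) = (7/6)·(1 − 12.29/42.31) = 0.828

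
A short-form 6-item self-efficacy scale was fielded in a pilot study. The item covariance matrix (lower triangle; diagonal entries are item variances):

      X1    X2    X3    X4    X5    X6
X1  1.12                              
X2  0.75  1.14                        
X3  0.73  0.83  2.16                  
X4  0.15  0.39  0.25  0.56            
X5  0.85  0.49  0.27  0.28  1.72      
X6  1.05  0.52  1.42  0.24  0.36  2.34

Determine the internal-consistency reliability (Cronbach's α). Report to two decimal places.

Cronbach's α = 0.79

sum of item variances = 1.12 + 1.14 + 2.16 + 0.56 + 1.72 + 2.34 = 9.04
Σ_{i<j} σ_ij = 8.58
σ²_total = 9.04 + 2 × 8.58 = 26.20
α = (k/(k−1))·(1 − sum of item variances/σ²_total) = (6/5)·(1 − 9.04/26.20) = 0.79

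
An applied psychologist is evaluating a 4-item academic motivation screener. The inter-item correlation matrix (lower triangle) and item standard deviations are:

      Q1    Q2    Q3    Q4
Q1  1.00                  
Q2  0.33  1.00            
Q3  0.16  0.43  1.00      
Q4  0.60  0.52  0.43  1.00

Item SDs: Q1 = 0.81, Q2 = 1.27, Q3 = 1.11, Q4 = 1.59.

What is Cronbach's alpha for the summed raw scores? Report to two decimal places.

α = 0.73

Σσ²ᵢ = 0.81² + 1.27² + 1.11² + 1.59² = 6.0292
Covariances σ_ij = r_ij · s_i · s_j:
  σ(Q1,Q2) = 0.33 × 0.81 × 1.27 = 0.3395
  σ(Q1,Q3) = 0.16 × 0.81 × 1.11 = 0.1439
  σ(Q1,Q4) = 0.60 × 0.81 × 1.59 = 0.7727
  σ(Q2,Q3) = 0.43 × 1.27 × 1.11 = 0.6062
  σ(Q2,Q4) = 0.52 × 1.27 × 1.59 = 1.0500
  σ(Q3,Q4) = 0.43 × 1.11 × 1.59 = 0.7589
σ²_T = Σσ²ᵢ + 2·Σσ_ij = 6.0292 + 2 × 3.6712 = 13.3716
α = (4/3)·(1 − 6.0292/13.3716) = 0.73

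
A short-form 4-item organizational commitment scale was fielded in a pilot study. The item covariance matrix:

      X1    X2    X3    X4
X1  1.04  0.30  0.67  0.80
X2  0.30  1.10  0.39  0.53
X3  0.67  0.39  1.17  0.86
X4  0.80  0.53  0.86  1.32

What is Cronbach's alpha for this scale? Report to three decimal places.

α = 0.807

sum of item variances = 1.04 + 1.10 + 1.17 + 1.32 = 4.63
Sum of off-diagonal covariances = 3.55
σ²_T = 4.63 + 2 × 3.55 = 11.73
α = (k/(k−1))·(1 − sum of item variances/σ²_T) = (4/3)·(1 − 4.63/11.73) = 0.807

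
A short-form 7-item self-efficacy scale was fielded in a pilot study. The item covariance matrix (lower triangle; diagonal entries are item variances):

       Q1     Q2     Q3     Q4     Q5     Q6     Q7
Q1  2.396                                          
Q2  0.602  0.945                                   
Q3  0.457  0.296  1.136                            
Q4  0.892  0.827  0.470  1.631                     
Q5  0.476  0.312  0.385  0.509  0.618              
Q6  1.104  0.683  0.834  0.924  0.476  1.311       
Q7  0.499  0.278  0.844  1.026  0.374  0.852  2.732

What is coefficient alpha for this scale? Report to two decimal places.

coefficient alpha = 0.83

Σσᵢ² = 2.396 + 0.945 + 1.136 + 1.631 + 0.618 + 1.311 + 2.732 = 10.769
Sum of the distinct covariances = 13.120
σ²_total = 10.769 + 2 × 13.120 = 37.009
α = (k/(k−1))·(1 − Σσᵢ²/σ²_total) = (7/6)·(1 − 10.769/37.009) = 0.83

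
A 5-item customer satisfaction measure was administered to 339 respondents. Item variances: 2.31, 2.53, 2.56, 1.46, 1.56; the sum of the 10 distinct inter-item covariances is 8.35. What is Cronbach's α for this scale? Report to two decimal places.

Σσ²ᵢ = 2.31 + 2.53 + 2.56 + 1.46 + 1.56 = 10.42
Sum of distinct covariances = 8.35
σ²_T = Σσ²ᵢ + 2·Σcov = 10.42 + 2 × 8.35 = 27.12
α = (5/4)·(1 − 10.42/27.12) = 0.77

Cronbach's α = 0.77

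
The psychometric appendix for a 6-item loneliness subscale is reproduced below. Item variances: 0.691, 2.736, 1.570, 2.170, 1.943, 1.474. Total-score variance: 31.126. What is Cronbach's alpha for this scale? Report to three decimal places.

α = 0.792

sum of item variances = 0.691 + 2.736 + 1.570 + 2.170 + 1.943 + 1.474 = 10.584
α = (k/(k−1))·(1 − sum of item variances/total variance) = (6/5)·(1 − 10.584/31.126) = 0.792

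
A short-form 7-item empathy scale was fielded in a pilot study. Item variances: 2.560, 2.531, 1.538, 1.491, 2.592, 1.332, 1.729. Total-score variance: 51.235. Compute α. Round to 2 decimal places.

α = 0.85

Σσᵢ² = 2.560 + 2.531 + 1.538 + 1.491 + 2.592 + 1.332 + 1.729 = 13.773
α = (k/(k−1))·(1 − Σσᵢ²/total variance) = (7/6)·(1 − 13.773/51.235) = 0.85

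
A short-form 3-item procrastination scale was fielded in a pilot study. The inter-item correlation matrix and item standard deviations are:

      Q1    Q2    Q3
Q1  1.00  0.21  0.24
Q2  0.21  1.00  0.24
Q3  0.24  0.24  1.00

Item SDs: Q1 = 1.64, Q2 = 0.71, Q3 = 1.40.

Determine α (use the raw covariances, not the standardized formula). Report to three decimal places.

α = 0.430

Σσ²ᵢ = 1.64² + 0.71² + 1.40² = 5.1537
Covariances σ_ij = r_ij · s_i · s_j:
  σ(Q1,Q2) = 0.21 × 1.64 × 0.71 = 0.2445
  σ(Q1,Q3) = 0.24 × 1.64 × 1.40 = 0.5510
  σ(Q2,Q3) = 0.24 × 0.71 × 1.40 = 0.2386
σ²_T = Σσ²ᵢ + 2·Σσ_ij = 5.1537 + 2 × 1.0341 = 7.2219
α = (3/2)·(1 − 5.1537/7.2219) = 0.430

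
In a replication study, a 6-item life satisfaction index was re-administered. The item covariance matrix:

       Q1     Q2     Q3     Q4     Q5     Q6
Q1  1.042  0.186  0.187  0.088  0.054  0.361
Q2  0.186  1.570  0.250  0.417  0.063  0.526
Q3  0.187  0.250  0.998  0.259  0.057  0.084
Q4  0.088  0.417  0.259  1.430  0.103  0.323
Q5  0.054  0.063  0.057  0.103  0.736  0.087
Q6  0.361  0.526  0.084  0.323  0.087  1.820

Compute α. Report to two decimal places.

α = 0.53

ΣVar(i) = 1.042 + 1.570 + 0.998 + 1.430 + 0.736 + 1.820 = 7.596
Σ_{i<j} σ_ij = 3.045
total variance = 7.596 + 2 × 3.045 = 13.686
α = (k/(k−1))·(1 − ΣVar(i)/total variance) = (6/5)·(1 − 7.596/13.686) = 0.53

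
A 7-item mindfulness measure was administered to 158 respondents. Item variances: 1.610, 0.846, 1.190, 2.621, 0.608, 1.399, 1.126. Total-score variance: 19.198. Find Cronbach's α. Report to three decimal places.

α = 0.595

Σσ²ᵢ = 1.610 + 0.846 + 1.190 + 2.621 + 0.608 + 1.399 + 1.126 = 9.400
α = (k/(k−1))·(1 − Σσ²ᵢ/Var(T)) = (7/6)·(1 − 9.400/19.198) = 0.595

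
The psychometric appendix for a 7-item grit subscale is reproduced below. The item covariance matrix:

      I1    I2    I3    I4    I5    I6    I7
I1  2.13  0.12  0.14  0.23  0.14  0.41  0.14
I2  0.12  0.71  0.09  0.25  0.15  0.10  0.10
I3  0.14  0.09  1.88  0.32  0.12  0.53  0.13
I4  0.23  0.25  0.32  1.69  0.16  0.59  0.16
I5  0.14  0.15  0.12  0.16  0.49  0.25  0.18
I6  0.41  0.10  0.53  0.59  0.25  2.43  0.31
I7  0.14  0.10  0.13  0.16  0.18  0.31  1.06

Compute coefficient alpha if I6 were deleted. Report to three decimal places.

α = 0.455

Remaining items: I1, I2, I3, I4, I5, I7 (k = 6).
sum of item variances = 2.13 + 0.71 + 1.88 + 1.69 + 0.49 + 1.06 = 7.96
total variance = 7.96 + 2 × 2.43 = 12.82
α (item deleted) = (6/5)·(1 − 7.96/12.82) = 0.455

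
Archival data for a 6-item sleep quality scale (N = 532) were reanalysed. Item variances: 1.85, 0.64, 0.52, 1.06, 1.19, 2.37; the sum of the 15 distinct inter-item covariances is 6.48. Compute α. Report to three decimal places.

sum of item variances = 1.85 + 0.64 + 0.52 + 1.06 + 1.19 + 2.37 = 7.63
Sum of distinct covariances = 6.48
Var(T) = sum of item variances + 2·Σcov = 7.63 + 2 × 6.48 = 20.59
α = (6/5)·(1 − 7.63/20.59) = 0.755

α = 0.755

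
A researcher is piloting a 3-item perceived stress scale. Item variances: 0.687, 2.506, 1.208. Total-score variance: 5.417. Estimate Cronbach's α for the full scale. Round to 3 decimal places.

Σσᵢ² = 0.687 + 2.506 + 1.208 = 4.401
α = (k/(k−1))·(1 − Σσᵢ²/total variance) = (3/2)·(1 − 4.401/5.417) = 0.281

α = 0.281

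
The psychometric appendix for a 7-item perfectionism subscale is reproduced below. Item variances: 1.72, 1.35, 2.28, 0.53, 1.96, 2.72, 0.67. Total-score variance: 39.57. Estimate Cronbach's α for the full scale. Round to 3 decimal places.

sum of item variances = 1.72 + 1.35 + 2.28 + 0.53 + 1.96 + 2.72 + 0.67 = 11.23
α = (k/(k−1))·(1 − sum of item variances/Var(T)) = (7/6)·(1 − 11.23/39.57) = 0.836

Cronbach's α = 0.836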